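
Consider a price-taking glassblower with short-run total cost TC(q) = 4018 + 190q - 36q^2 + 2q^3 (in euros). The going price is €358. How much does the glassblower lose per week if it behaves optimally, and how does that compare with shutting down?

AVC = 190 - 36q + 2q^2 has its minimum €28 at q = 9; price €358 clears that bar, so the firm operates.
With MC = 190 - 72q + 6q^2, P = MC on the upward-sloping part at q* = 14.
TR = 358·14 = 5012. TC = 4018 + 1092 = 5110. Profit = 5012 − 5110 = -€98.
That loss of €98 beats the €4018 the firm would lose by shutting down; producing recovers €3920 of fixed cost.

Profit = -€98 at q = 14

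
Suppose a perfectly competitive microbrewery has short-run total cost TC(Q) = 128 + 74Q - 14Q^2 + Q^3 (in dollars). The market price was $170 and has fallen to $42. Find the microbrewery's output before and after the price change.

MC = 74 - 28Q + 3Q^2; the shutdown threshold is min AVC = $25 (at Q = 7).
With P = $170 above the shutdown price, P = MC gives Q = 12.
At P = $42 ≥ min AVC, set P = MC: Q = 8. The firm stays open but cuts output.

Output falls from 12 to 8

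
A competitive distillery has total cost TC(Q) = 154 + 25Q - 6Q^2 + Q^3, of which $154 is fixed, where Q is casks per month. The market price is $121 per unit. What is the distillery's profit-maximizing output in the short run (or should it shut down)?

From TC, MC = TC'(Q) = 25 - 12Q + 3Q^2 and AVC = VC/Q = 25 - 6Q + Q^2.
AVC hits its minimum where MC = AVC, at Q = 3, giving min AVC = 25 - 6·3 + 3^2 = $16.
Because $121 ≥ $16, revenue can cover variable cost; the firm operates.
P = MC gives -96 - 12Q + 3Q^2 = 0, with roots -4 and 8. Take the larger (rising MC): Q* = 8.
Check: AVC at Q = 8 is $41 ≤ P, so revenue covers variable cost.
Profit = P·Q − TC = 121·8 − 482 = $486.

Produce at Q = 8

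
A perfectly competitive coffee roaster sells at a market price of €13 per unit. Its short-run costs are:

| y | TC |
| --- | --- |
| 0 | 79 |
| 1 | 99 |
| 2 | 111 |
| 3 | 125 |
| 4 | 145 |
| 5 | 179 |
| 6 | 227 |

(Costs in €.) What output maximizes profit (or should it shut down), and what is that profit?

y = 0 (shut down); profit = -€79

Compute π = P·y − TC at each output: y=0: -79; y=1: -86; y=2: -85; y=3: -86; y=4: -93; y=5: -114; y=6: -149.
Profit is highest at y = 0. Equivalently, the lowest AVC in the table is 46/3 ≈ €15.33 at y = 3, and P = €13 falls below it — price never covers variable cost, so the firm shuts down and loses only its fixed cost.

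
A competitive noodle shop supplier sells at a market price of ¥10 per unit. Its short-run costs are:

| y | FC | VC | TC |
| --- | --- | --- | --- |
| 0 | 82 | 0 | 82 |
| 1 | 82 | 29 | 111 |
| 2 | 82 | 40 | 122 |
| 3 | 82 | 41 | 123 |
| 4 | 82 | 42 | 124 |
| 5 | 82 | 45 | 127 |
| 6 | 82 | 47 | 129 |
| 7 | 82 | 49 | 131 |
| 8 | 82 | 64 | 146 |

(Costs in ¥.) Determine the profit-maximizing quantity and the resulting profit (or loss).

y = 7; profit = -¥61

Profit at each row (π = 10y − TC): y=0: -82; y=1: -101; y=2: -102; y=3: -93; y=4: -84; y=5: -77; y=6: -69; y=7: -61; y=8: -66.
Profit is maximized at y = 7. AVC there is 49/7 = ¥7 ≤ P, so producing beats shutting down (which would give -¥82).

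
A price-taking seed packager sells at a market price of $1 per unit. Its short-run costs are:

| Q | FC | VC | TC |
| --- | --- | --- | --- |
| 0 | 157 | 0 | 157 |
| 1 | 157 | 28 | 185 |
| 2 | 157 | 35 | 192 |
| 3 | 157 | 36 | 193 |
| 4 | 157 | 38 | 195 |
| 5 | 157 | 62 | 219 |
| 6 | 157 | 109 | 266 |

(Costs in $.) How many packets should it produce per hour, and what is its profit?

Compute π = P·Q − TC at each output: Q=0: -157; Q=1: -184; Q=2: -190; Q=3: -190; Q=4: -191; Q=5: -214; Q=6: -260.
Profit is highest at Q = 0. Equivalently, the lowest AVC in the table is 38/4 ≈ $9.50 at Q = 4, and P = $1 falls below it — price never covers variable cost, so the firm shuts down and loses only its fixed cost.

Q = 0 (shut down); profit = -$157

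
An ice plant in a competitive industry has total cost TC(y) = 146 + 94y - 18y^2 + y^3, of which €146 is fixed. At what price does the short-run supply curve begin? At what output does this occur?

€13 per unit, at y = 9

Short-run supply begins at min AVC. From VC = 94y - 18y^2 + y^3, AVC = 94 - 18y + y^2.
dAVC/dy = -18 + 2y = 0 gives y = 9. min AVC = 94 - 18·9 + 9^2 = 13.
For P < €13 the firm produces nothing.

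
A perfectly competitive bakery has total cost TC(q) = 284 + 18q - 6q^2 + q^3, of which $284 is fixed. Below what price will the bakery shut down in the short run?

The firm shuts down when price falls below the minimum of average variable cost. AVC = VC/q = 18 - 6q + q^2.
dAVC/dq = -6 + 2q = 0 gives q = 3. min AVC = 18 - 6·3 + 3^2 = 9.
The firm shuts down for any P below $9.

$9 per unit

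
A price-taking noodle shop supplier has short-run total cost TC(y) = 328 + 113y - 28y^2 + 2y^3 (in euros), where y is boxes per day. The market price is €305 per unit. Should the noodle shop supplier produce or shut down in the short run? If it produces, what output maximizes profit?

Produce at y = 12

From TC, MC = TC'(y) = 113 - 56y + 6y^2 and AVC = VC/y = 113 - 28y + 2y^2.
The AVC parabola has its vertex at y = 28/4 = 7, where AVC = 113 - 28·7 + 2·7^2 = €15.
Because €305 ≥ €15, revenue can cover variable cost; the firm operates.
P = MC gives -192 - 56y + 6y^2 = 0, with roots -8/3 and 12. Take the larger (rising MC): y* = 12.
Check: AVC at y = 12 is €65 ≤ P, so revenue covers variable cost.
Profit = P·y − TC = 305·12 − 1108 = €2552.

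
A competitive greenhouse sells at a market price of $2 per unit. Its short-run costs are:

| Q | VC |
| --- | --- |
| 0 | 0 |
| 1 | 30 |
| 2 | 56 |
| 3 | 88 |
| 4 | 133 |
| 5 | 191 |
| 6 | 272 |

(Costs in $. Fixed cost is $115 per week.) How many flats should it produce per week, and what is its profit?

Tabulate TR − TC: Q=0: -115; Q=1: -143; Q=2: -167; Q=3: -197; Q=4: -240; Q=5: -296; Q=6: -375.
Profit is highest at Q = 0. Equivalently, the lowest AVC in the table is 56/2 ≈ $28 at Q = 2, and P = $2 falls below it — price never covers variable cost, so the firm shuts down and loses only its fixed cost.

Q = 0 (shut down); profit = -$115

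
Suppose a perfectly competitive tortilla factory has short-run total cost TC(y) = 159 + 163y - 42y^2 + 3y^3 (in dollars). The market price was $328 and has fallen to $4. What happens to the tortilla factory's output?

AVC = 163 - 42y + 3y^2, minimized at y = 7 where min AVC = $16. MC = 163 - 84y + 9y^2.
At P = $328 ≥ min AVC, set P = MC on the rising branch: y = 11.
At P = $4 < min AVC = $16, price no longer covers variable cost at any output, so the firm shuts down: y = 0.

Output falls from 11 to 0 (the firm shuts down)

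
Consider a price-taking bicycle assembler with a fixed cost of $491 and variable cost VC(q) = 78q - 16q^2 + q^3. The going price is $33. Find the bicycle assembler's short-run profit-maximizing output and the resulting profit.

AVC = 78 - 16q + q^2 has its minimum $14 at q = 8; price $33 clears that bar, so the firm operates.
MC = 78 - 32q + 3q^2. Setting P = MC and taking the root on the rising branch gives q* = 9.
TR = 33·9 = 297. TC = 491 + 135 = 626. Profit = 297 − 626 = -$329.
That loss of $329 beats the $491 the firm would lose by shutting down; producing recovers $162 of fixed cost.

Profit = -$329 at q = 9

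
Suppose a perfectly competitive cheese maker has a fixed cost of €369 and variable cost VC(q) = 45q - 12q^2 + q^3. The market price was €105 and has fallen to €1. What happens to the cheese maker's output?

Output falls from 10 to 0 (the firm shuts down)

AVC = 45 - 12q + q^2, minimized at q = 6 where min AVC = €9. MC = 45 - 24q + 3q^2.
At P = €105 ≥ min AVC, set P = MC on the rising branch: q = 10.
At P = €1 < min AVC = €9, price no longer covers variable cost at any output, so the firm shuts down: q = 0.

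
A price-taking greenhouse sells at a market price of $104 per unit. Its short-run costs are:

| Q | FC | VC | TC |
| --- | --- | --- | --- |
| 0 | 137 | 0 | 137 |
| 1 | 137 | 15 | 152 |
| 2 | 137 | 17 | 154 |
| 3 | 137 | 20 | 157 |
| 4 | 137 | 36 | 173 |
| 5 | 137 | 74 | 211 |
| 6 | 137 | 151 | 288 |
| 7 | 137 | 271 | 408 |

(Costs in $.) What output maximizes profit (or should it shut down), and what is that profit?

Q = 6; profit = $336

Compute π = P·Q − TC at each output: Q=0: -137; Q=1: -48; Q=2: 54; Q=3: 155; Q=4: 243; Q=5: 309; Q=6: 336; Q=7: 320.
Profit is maximized at Q = 6. AVC there is 151/6 = $25.17 ≤ P, so producing beats shutting down (which would give -$137).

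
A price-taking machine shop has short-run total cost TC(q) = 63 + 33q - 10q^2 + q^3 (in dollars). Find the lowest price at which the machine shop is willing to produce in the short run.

The firm shuts down when price falls below the minimum of average variable cost. AVC = VC/q = 33 - 10q + q^2.
At the minimum of AVC, MC = AVC. MC = 33 - 20q + 3q^2; setting MC = AVC gives 2q^2 - 10q = 0, so q = 5. min AVC = 8.
For P < $8 the firm produces nothing.

$8 per unit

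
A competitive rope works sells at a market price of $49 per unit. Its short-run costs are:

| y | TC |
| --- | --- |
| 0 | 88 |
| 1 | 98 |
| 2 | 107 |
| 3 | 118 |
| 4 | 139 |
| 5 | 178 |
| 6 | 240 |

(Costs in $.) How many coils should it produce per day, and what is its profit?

Tabulate TR − TC: y=0: -88; y=1: -49; y=2: -9; y=3: 29; y=4: 57; y=5: 67; y=6: 54.
Profit is maximized at y = 5. AVC there is 90/5 = $18 ≤ P, so producing beats shutting down (which would give -$88).

y = 5; profit = $67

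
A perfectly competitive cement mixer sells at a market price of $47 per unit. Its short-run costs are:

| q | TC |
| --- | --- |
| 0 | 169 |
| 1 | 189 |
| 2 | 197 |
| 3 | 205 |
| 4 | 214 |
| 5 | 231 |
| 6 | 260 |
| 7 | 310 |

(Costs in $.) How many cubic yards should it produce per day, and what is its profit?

q = 6; profit = $22

Profit at each row (π = 47q − TC): q=0: -169; q=1: -142; q=2: -103; q=3: -64; q=4: -26; q=5: 4; q=6: 22; q=7: 19.
Profit is maximized at q = 6. AVC there is 91/6 = $15.17 ≤ P, so producing beats shutting down (which would give -$169).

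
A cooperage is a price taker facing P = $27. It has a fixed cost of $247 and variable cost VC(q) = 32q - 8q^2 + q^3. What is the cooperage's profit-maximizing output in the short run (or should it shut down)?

From TC, MC = TC'(q) = 32 - 16q + 3q^2 and AVC = VC/q = 32 - 8q + q^2.
The AVC parabola has its vertex at q = 8/2 = 4, where AVC = 32 - 8·4 + 4^2 = $16.
P = $27 exceeds min AVC = $16, so the firm stays open.
Set P = MC: 27 = 32 - 16q + 3q^2 → 5 - 16q + 3q^2 = 0. The roots are q = 1/3 and q = 5; the profit-maximizing output is on the rising part of MC, so q* = 5.
Check: AVC at q = 5 is $17 ≤ P, so revenue covers variable cost.
Profit = P·q − TC = 27·5 − 332 = -$197, a loss, but smaller than the $247 fixed cost the firm would lose by shutting down.

Produce at q = 5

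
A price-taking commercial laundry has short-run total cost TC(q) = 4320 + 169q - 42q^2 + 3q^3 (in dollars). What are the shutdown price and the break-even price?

AVC = 169 - 42q + 3q^2; minimized at q = 7, giving min AVC = $22. That is the shutdown price.
ATC = 4320/q + 169 - 42q + 3q^2. Setting dATC/dq = −4320/q^2 − 42 + 6q = 0 gives q = 12 (since 6·12^3 − 42·12^2 = 4320).
min ATC = 4320/12 + 169 − 42·12 + 3·12^2 = $457. That is the break-even price.
Between these two prices the firm operates at a loss; above $457 it earns a profit.

Shutdown price = $22; break-even price = $457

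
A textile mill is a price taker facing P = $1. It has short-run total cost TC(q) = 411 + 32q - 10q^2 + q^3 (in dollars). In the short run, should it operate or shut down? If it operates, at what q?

Shut down

From TC, MC = TC'(q) = 32 - 20q + 3q^2 and AVC = VC/q = 32 - 10q + q^2.
AVC is minimized where dAVC/dq = -10 + 2q = 0, at q = 5; min AVC = 32 - 10·5 + 5^2 = $7.
Since P = $1 < min AVC = $7, price fails to cover variable cost at any output.
Shutting down limits the loss to fixed cost, $411.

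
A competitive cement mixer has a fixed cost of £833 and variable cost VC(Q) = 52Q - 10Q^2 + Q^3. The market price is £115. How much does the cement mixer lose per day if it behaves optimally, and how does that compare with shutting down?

AVC = 52 - 10Q + Q^2; min AVC = £27 at Q = 5. Since P = £115 ≥ min AVC, the firm produces.
With MC = 52 - 20Q + 3Q^2, P = MC on the upward-sloping part at Q* = 9.
TR = 115·9 = 1035. TC = 833 + 387 = 1220. Profit = 1035 − 1220 = -£185.
By producing, the firm covers all variable cost plus £648 of fixed cost; shutting down would lose the full £833.

Profit = -£185 at Q = 9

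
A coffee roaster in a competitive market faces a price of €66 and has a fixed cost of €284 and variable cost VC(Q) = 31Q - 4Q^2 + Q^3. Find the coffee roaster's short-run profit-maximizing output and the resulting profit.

AVC = 31 - 4Q + Q^2; min AVC = €27 at Q = 2. Since P = €66 ≥ min AVC, the firm produces.
MC = 31 - 8Q + 3Q^2. Setting P = MC and taking the root on the rising branch gives Q* = 5.
TR = 66·5 = 330. TC = 284 + 180 = 464. Profit = 330 − 464 = -€134.
Shutting down would mean losing the fixed cost of €284, so operating at a loss of €134 is better by €150.

Profit = -€134 at Q = 5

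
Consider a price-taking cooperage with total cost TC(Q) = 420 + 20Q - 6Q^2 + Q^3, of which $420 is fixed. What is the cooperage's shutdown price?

$11 per unit

The shutdown price is the minimum of AVC. VC = 20Q - 6Q^2 + Q^3, so AVC = 20 - 6Q + Q^2.
dAVC/dQ = -6 + 2Q = 0 gives Q = 3. min AVC = 20 - 6·3 + 3^2 = 11.
For P < $11 the firm produces nothing.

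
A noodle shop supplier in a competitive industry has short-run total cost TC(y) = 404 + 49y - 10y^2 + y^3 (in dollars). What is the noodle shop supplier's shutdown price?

Short-run supply begins at min AVC. From VC = 49y - 10y^2 + y^3, AVC = 49 - 10y + y^2.
dAVC/dy = -10 + 2y = 0 gives y = 5. min AVC = 49 - 10·5 + 5^2 = 24.
The firm shuts down for any P below $24.

$24 per unit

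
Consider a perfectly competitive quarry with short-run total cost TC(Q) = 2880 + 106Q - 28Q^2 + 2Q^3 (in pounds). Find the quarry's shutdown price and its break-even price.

Shutdown price = £8; break-even price = £298

AVC = 106 - 28Q + 2Q^2; minimized at Q = 7, giving min AVC = £8. That is the shutdown price.
ATC = 2880/Q + 106 - 28Q + 2Q^2. Setting dATC/dQ = −2880/Q^2 − 28 + 4Q = 0 gives Q = 12 (since 4·12^3 − 28·12^2 = 2880).
min ATC = 2880/12 + 106 − 28·12 + 2·12^2 = £298. That is the break-even price.
Between these two prices the firm operates at a loss; above £298 it earns a profit.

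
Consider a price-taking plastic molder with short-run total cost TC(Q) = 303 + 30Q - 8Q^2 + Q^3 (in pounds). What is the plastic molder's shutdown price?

Short-run supply begins at min AVC. From VC = 30Q - 8Q^2 + Q^3, AVC = 30 - 8Q + Q^2.
At the minimum of AVC, MC = AVC. MC = 30 - 16Q + 3Q^2; setting MC = AVC gives 2Q^2 - 8Q = 0, so Q = 4. min AVC = 14.
The firm shuts down for any P below £14.

£14 per unit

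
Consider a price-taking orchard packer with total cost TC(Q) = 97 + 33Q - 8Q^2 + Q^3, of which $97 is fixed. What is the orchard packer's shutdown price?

$17 per unit

The shutdown price is the minimum of AVC. VC = 33Q - 8Q^2 + Q^3, so AVC = 33 - 8Q + Q^2.
At the minimum of AVC, MC = AVC. MC = 33 - 16Q + 3Q^2; setting MC = AVC gives 2Q^2 - 8Q = 0, so Q = 4. min AVC = 17.
For P < $17 the firm produces nothing.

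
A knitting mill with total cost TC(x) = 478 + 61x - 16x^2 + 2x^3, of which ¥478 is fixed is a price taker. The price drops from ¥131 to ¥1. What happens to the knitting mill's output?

Output falls from 7 to 0 (the firm shuts down)

AVC = 61 - 16x + 2x^2, minimized at x = 4 where min AVC = ¥29. MC = 61 - 32x + 6x^2.
With P = ¥131 above the shutdown price, P = MC gives x = 7.
At P = ¥1 < min AVC = ¥29, price no longer covers variable cost at any output, so the firm shuts down: x = 0.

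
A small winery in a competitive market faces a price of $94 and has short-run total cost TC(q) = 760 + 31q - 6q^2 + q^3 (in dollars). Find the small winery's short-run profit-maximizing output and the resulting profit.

Profit = -$368 at q = 7

AVC = 31 - 6q + q^2; min AVC = $22 at q = 3. Since P = $94 ≥ min AVC, the firm produces.
MC = 31 - 12q + 3q^2. Setting P = MC and taking the root on the rising branch gives q* = 7.
TR = 94·7 = 658. TC = 760 + 266 = 1026. Profit = 658 − 1026 = -$368.
By producing, the firm covers all variable cost plus $392 of fixed cost; shutting down would lose the full $760.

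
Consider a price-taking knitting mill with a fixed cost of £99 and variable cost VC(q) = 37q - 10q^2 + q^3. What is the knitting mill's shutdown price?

Short-run supply begins at min AVC. From VC = 37q - 10q^2 + q^3, AVC = 37 - 10q + q^2.
dAVC/dq = -10 + 2q = 0 gives q = 5. min AVC = 37 - 10·5 + 5^2 = 12.
The firm shuts down for any P below £12.

£12 per unit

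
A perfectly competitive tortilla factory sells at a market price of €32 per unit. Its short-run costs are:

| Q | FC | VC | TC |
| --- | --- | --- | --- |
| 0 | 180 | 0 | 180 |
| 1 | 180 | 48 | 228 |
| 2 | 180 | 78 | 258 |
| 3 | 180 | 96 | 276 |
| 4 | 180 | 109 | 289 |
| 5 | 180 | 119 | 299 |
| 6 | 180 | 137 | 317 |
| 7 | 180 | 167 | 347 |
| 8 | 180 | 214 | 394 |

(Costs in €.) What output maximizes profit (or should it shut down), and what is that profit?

Tabulate TR − TC: Q=0: -180; Q=1: -196; Q=2: -194; Q=3: -180; Q=4: -161; Q=5: -139; Q=6: -125; Q=7: -123; Q=8: -138.
Profit is maximized at Q = 7. AVC there is 167/7 = €23.86 ≤ P, so producing beats shutting down (which would give -€180).

Q = 7; profit = -€123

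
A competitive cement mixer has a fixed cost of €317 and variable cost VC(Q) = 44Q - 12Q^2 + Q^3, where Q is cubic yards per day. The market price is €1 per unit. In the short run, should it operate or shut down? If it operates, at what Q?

Strip out fixed cost: VC = 44Q - 12Q^2 + Q^3. Then AVC = 44 - 12Q + Q^2 and MC = 44 - 24Q + 3Q^2.
The AVC parabola has its vertex at Q = 12/2 = 6, where AVC = 44 - 12·6 + 6^2 = €8.
P = €1 lies below min AVC = €8; no output level covers variable cost.
Shutting down limits the loss to fixed cost, €317.

Shut down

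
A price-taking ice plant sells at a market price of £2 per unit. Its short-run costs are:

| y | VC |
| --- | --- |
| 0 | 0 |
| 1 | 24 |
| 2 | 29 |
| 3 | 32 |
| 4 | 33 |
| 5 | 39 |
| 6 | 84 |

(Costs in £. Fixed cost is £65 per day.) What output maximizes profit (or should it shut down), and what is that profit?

Tabulate TR − TC: y=0: -65; y=1: -87; y=2: -90; y=3: -91; y=4: -90; y=5: -94; y=6: -137.
Profit is highest at y = 0. Equivalently, the lowest AVC in the table is 39/5 ≈ £7.80 at y = 5, and P = £2 falls below it — price never covers variable cost, so the firm shuts down and loses only its fixed cost.

y = 0 (shut down); profit = -£65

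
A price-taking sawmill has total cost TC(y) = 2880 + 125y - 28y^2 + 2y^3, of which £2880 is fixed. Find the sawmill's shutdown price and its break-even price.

Shutdown price = £27; break-even price = £317

Shutdown price = min AVC. AVC = 125 - 28y + 2y^2, with vertex at y = 7 and minimum £27.
ATC = 2880/y + 125 - 28y + 2y^2. Setting dATC/dy = −2880/y^2 − 28 + 4y = 0 gives y = 12 (since 4·12^3 − 28·12^2 = 2880).
min ATC = 2880/12 + 125 − 28·12 + 2·12^2 = £317. That is the break-even price.
Between these two prices the firm operates at a loss; above £317 it earns a profit.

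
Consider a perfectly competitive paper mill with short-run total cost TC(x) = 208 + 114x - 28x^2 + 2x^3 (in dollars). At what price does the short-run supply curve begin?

$16 per unit

The firm shuts down when price falls below the minimum of average variable cost. AVC = VC/x = 114 - 28x + 2x^2.
At the minimum of AVC, MC = AVC. MC = 114 - 56x + 6x^2; setting MC = AVC gives 4x^2 - 28x = 0, so x = 7. min AVC = 16.
For P < $16 the firm produces nothing.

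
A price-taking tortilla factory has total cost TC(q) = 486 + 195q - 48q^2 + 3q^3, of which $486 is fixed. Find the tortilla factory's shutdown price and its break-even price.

Shutdown price = min AVC. AVC = 195 - 48q + 3q^2, with vertex at q = 8 and minimum $3.
ATC = 486/q + 195 - 48q + 3q^2. Setting dATC/dq = −486/q^2 − 48 + 6q = 0 gives q = 9 (since 6·9^3 − 48·9^2 = 486).
min ATC = 486/9 + 195 − 48·9 + 3·9^2 = $60. That is the break-even price.
Between these two prices the firm operates at a loss; above $60 it earns a profit.

Shutdown price = $3; break-even price = $60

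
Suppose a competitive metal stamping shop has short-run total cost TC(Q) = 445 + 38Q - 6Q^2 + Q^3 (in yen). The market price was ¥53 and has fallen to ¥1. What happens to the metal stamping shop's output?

Output falls from 5 to 0 (the firm shuts down)

AVC = 38 - 6Q + Q^2, minimized at Q = 3 where min AVC = ¥29. MC = 38 - 12Q + 3Q^2.
At P = ¥53 ≥ min AVC, set P = MC on the rising branch: Q = 5.
At P = ¥1 < min AVC = ¥29, price no longer covers variable cost at any output, so the firm shuts down: Q = 0.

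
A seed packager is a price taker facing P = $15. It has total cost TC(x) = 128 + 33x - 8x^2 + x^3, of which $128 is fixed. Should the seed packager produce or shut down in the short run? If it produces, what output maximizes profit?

Shut down

Strip out fixed cost: VC = 33x - 8x^2 + x^3. Then AVC = 33 - 8x + x^2 and MC = 33 - 16x + 3x^2.
AVC is minimized where dAVC/dx = -8 + 2x = 0, at x = 4; min AVC = 33 - 8·4 + 4^2 = $17.
P = $15 lies below min AVC = $17; no output level covers variable cost.
Shutting down limits the loss to fixed cost, $128.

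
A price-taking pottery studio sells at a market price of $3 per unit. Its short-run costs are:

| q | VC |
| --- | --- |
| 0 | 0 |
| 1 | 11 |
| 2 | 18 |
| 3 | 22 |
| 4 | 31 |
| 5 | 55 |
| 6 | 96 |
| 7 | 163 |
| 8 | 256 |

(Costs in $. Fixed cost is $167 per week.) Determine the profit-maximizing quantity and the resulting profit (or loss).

q = 0 (shut down); profit = -$167

Tabulate TR − TC: q=0: -167; q=1: -175; q=2: -179; q=3: -180; q=4: -186; q=5: -207; q=6: -245; q=7: -309; q=8: -399.
Profit is highest at q = 0. Equivalently, the lowest AVC in the table is 22/3 ≈ $7.33 at q = 3, and P = $3 falls below it — price never covers variable cost, so the firm shuts down and loses only its fixed cost.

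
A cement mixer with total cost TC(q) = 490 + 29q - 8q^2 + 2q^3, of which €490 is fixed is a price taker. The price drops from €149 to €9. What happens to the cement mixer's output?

MC = 29 - 16q + 6q^2; the shutdown threshold is min AVC = €21 (at q = 2).
With P = €149 above the shutdown price, P = MC gives q = 6.
At P = €9 < min AVC = €21, price no longer covers variable cost at any output, so the firm shuts down: q = 0.

Output falls from 6 to 0 (the firm shuts down)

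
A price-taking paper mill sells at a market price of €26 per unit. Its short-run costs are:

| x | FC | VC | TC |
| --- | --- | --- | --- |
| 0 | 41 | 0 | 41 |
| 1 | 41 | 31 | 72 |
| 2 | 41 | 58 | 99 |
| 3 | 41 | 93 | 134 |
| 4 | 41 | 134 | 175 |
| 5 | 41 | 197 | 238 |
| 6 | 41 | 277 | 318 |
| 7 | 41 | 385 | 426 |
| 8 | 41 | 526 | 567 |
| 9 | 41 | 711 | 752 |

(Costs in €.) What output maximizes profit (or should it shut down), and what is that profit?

x = 0 (shut down); profit = -€41

Compute π = P·x − TC at each output: x=0: -41; x=1: -46; x=2: -47; x=3: -56; x=4: -71; x=5: -108; x=6: -162; x=7: -244; x=8: -359; x=9: -518.
Profit is highest at x = 0. Equivalently, the lowest AVC in the table is 58/2 ≈ €29 at x = 2, and P = €26 falls below it — price never covers variable cost, so the firm shuts down and loses only its fixed cost.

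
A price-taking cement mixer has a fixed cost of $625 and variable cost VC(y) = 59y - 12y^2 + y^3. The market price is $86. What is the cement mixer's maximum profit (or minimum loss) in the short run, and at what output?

AVC = 59 - 12y + y^2; min AVC = $23 at y = 6. Since P = $86 ≥ min AVC, the firm produces.
MC = 59 - 24y + 3y^2. Setting P = MC and taking the root on the rising branch gives y* = 9.
TR = 86·9 = 774. TC = 625 + 288 = 913. Profit = 774 − 913 = -$139.
By producing, the firm covers all variable cost plus $486 of fixed cost; shutting down would lose the full $625.

Profit = -$139 at y = 9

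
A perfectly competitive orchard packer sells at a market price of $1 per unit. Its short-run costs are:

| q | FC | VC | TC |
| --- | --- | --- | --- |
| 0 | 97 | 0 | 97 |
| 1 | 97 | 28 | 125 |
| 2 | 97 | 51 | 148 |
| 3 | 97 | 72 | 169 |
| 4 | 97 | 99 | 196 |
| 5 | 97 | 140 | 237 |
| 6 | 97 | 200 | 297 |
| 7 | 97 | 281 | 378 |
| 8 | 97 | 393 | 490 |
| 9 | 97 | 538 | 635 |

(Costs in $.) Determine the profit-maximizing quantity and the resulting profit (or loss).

Tabulate TR − TC: q=0: -97; q=1: -124; q=2: -146; q=3: -166; q=4: -192; q=5: -232; q=6: -291; q=7: -371; q=8: -482; q=9: -626.
Profit is highest at q = 0. Equivalently, the lowest AVC in the table is 72/3 ≈ $24 at q = 3, and P = $1 falls below it — price never covers variable cost, so the firm shuts down and loses only its fixed cost.

q = 0 (shut down); profit = -$97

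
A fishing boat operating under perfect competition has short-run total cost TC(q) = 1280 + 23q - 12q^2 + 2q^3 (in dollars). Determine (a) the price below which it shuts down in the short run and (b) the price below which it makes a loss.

Shutdown price = $5; break-even price = $215

AVC = 23 - 12q + 2q^2; minimized at q = 3, giving min AVC = $5. That is the shutdown price.
ATC = 1280/q + 23 - 12q + 2q^2. Setting dATC/dq = −1280/q^2 − 12 + 4q = 0 gives q = 8 (since 4·8^3 − 12·8^2 = 1280).
min ATC = 1280/8 + 23 − 12·8 + 2·8^2 = $215. That is the break-even price.
Between these two prices the firm operates at a loss; above $215 it earns a profit.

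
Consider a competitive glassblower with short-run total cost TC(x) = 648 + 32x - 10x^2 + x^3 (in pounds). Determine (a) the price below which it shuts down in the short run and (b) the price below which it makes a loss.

Shutdown price = £7; break-even price = £95

Shutdown price = min AVC. AVC = 32 - 10x + x^2, with vertex at x = 5 and minimum £7.
ATC = 648/x + 32 - 10x + x^2. Setting dATC/dx = −648/x^2 − 10 + 2x = 0 gives x = 9 (since 2·9^3 − 10·9^2 = 648).
min ATC = 648/9 + 32 − 10·9 + 9^2 = £95. That is the break-even price.
Between these two prices the firm operates at a loss; above £95 it earns a profit.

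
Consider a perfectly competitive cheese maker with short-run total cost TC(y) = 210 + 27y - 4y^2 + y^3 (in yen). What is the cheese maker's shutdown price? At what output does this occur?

Short-run supply begins at min AVC. From VC = 27y - 4y^2 + y^3, AVC = 27 - 4y + y^2.
At the minimum of AVC, MC = AVC. MC = 27 - 8y + 3y^2; setting MC = AVC gives 2y^2 - 4y = 0, so y = 2. min AVC = 23.
For P < ¥23 the firm produces nothing.

¥23 per unit, at y = 2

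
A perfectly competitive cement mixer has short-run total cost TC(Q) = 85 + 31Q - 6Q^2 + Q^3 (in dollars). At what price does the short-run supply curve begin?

$22 per unit

The shutdown price is the minimum of AVC. VC = 31Q - 6Q^2 + Q^3, so AVC = 31 - 6Q + Q^2.
dAVC/dQ = -6 + 2Q = 0 gives Q = 3. min AVC = 31 - 6·3 + 3^2 = 22.
The firm shuts down for any P below $22.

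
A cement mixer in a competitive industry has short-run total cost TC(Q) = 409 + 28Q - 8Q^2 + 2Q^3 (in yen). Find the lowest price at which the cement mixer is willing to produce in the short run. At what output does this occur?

The shutdown price is the minimum of AVC. VC = 28Q - 8Q^2 + 2Q^3, so AVC = 28 - 8Q + 2Q^2.
At the minimum of AVC, MC = AVC. MC = 28 - 16Q + 6Q^2; setting MC = AVC gives 4Q^2 - 8Q = 0, so Q = 2. min AVC = 20.
So the shutdown price is ¥20.

¥20 per unit, at Q = 2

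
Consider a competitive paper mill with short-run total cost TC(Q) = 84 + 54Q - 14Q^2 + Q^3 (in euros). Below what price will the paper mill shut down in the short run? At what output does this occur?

€5 per unit, at Q = 7

The shutdown price is the minimum of AVC. VC = 54Q - 14Q^2 + Q^3, so AVC = 54 - 14Q + Q^2.
dAVC/dQ = -14 + 2Q = 0 gives Q = 7. min AVC = 54 - 14·7 + 7^2 = 5.
The firm shuts down for any P below €5.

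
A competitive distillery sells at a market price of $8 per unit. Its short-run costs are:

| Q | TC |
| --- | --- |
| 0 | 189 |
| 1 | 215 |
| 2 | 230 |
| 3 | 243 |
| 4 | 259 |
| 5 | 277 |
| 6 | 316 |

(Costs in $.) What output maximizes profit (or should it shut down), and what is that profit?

Tabulate TR − TC: Q=0: -189; Q=1: -207; Q=2: -214; Q=3: -219; Q=4: -227; Q=5: -237; Q=6: -268.
Profit is highest at Q = 0. Equivalently, the lowest AVC in the table is 70/4 ≈ $17.50 at Q = 4, and P = $8 falls below it — price never covers variable cost, so the firm shuts down and loses only its fixed cost.

Q = 0 (shut down); profit = -$189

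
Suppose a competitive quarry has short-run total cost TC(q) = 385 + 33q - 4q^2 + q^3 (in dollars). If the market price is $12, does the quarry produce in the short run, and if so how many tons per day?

Shut down

From TC, MC = TC'(q) = 33 - 8q + 3q^2 and AVC = VC/q = 33 - 4q + q^2.
AVC is minimized where dAVC/dq = -4 + 2q = 0, at q = 2; min AVC = 33 - 4·2 + 2^2 = $29.
Since P = $12 < min AVC = $29, price fails to cover variable cost at any output.
Shutting down limits the loss to fixed cost, $385.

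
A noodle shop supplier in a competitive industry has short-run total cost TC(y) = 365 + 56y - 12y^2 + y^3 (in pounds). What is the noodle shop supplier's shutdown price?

£20 per unit

The firm shuts down when price falls below the minimum of average variable cost. AVC = VC/y = 56 - 12y + y^2.
dAVC/dy = -12 + 2y = 0 gives y = 6. min AVC = 56 - 12·6 + 6^2 = 20.
For P < £20 the firm produces nothing.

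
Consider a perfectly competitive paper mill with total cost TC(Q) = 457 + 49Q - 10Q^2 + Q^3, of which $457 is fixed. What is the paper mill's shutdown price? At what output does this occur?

$24 per unit, at Q = 5

The firm shuts down when price falls below the minimum of average variable cost. AVC = VC/Q = 49 - 10Q + Q^2.
dAVC/dQ = -10 + 2Q = 0 gives Q = 5. min AVC = 49 - 10·5 + 5^2 = 24.
So the shutdown price is $24.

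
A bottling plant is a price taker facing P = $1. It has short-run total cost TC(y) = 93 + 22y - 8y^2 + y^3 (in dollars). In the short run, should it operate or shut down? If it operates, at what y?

Shut down

From TC, MC = TC'(y) = 22 - 16y + 3y^2 and AVC = VC/y = 22 - 8y + y^2.
AVC is minimized where dAVC/dy = -8 + 2y = 0, at y = 4; min AVC = 22 - 8·4 + 4^2 = $6.
P = $1 lies below min AVC = $6; no output level covers variable cost.
Shutting down limits the loss to fixed cost, $93.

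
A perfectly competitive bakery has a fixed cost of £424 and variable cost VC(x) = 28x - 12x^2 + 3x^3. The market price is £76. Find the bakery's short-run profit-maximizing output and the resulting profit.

Profit = -£232 at x = 4

AVC = 28 - 12x + 3x^2 has its minimum £16 at x = 2; price £76 clears that bar, so the firm operates.
MC = 28 - 24x + 9x^2. Setting P = MC and taking the root on the rising branch gives x* = 4.
TR = 76·4 = 304. TC = 424 + 112 = 536. Profit = 304 − 536 = -£232.
That loss of £232 beats the £424 the firm would lose by shutting down; producing recovers £192 of fixed cost.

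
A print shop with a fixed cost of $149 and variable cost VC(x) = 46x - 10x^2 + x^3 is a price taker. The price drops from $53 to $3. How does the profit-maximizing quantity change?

Output falls from 7 to 0 (the firm shuts down)

MC = 46 - 20x + 3x^2; the shutdown threshold is min AVC = $21 (at x = 5).
At P = $53 ≥ min AVC, set P = MC on the rising branch: x = 7.
At P = $3 < min AVC = $21, price no longer covers variable cost at any output, so the firm shuts down: x = 0.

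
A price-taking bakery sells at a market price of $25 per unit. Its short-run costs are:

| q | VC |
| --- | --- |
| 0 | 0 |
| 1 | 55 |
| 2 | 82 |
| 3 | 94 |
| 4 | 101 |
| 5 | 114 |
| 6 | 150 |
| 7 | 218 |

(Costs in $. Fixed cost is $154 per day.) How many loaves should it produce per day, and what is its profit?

Compute π = P·q − TC at each output: q=0: -154; q=1: -184; q=2: -186; q=3: -173; q=4: -155; q=5: -143; q=6: -154; q=7: -197.
Profit is maximized at q = 5. AVC there is 114/5 = $22.80 ≤ P, so producing beats shutting down (which would give -$154).

q = 5; profit = -$143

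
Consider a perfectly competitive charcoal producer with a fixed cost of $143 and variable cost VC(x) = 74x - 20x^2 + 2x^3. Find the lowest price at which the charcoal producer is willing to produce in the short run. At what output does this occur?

The shutdown price is the minimum of AVC. VC = 74x - 20x^2 + 2x^3, so AVC = 74 - 20x + 2x^2.
dAVC/dx = -20 + 4x = 0 gives x = 5. min AVC = 74 - 20·5 + 2·5^2 = 24.
The firm shuts down for any P below $24.

$24 per unit, at x = 5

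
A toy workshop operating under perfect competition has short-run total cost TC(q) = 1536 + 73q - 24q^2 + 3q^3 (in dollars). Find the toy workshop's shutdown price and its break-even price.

Shutdown price = $25; break-even price = $265

Shutdown price = min AVC. AVC = 73 - 24q + 3q^2, with vertex at q = 4 and minimum $25.
ATC = 1536/q + 73 - 24q + 3q^2. Setting dATC/dq = −1536/q^2 − 24 + 6q = 0 gives q = 8 (since 6·8^3 − 24·8^2 = 1536).
min ATC = 1536/8 + 73 − 24·8 + 3·8^2 = $265. That is the break-even price.
Between these two prices the firm operates at a loss; above $265 it earns a profit.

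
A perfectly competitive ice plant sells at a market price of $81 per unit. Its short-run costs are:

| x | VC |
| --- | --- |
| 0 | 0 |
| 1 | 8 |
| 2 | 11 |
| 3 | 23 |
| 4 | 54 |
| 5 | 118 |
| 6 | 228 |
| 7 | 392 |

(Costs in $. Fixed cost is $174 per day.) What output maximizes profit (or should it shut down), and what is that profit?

x = 5; profit = $113

Compute π = P·x − TC at each output: x=0: -174; x=1: -101; x=2: -23; x=3: 46; x=4: 96; x=5: 113; x=6: 84; x=7: 1.
Profit is maximized at x = 5. AVC there is 118/5 = $23.60 ≤ P, so producing beats shutting down (which would give -$174).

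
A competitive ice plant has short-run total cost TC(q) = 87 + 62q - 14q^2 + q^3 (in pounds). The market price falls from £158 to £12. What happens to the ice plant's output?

Output falls from 12 to 0 (the firm shuts down)

AVC = 62 - 14q + q^2, minimized at q = 7 where min AVC = £13. MC = 62 - 28q + 3q^2.
At P = £158 ≥ min AVC, set P = MC on the rising branch: q = 12.
At P = £12 < min AVC = £13, price no longer covers variable cost at any output, so the firm shuts down: q = 0.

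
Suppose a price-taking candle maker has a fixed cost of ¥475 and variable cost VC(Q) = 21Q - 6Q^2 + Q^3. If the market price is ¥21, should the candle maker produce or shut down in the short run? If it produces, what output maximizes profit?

Variable cost is VC = 21Q - 6Q^2 + Q^3, so AVC = VC/Q = 21 - 6Q + Q^2 and MC = dTC/dQ = 21 - 12Q + 3Q^2.
The AVC parabola has its vertex at Q = 6/2 = 3, where AVC = 21 - 6·3 + 3^2 = ¥12.
Because ¥21 ≥ ¥12, revenue can cover variable cost; the firm operates.
Set P = MC: 21 = 21 - 12Q + 3Q^2 → -12Q + 3Q^2 = 0. The roots are Q = 0 and Q = 4; the profit-maximizing output is on the rising part of MC, so Q* = 4.
Check: AVC at Q = 4 is ¥13 ≤ P, so revenue covers variable cost.
Profit = P·Q − TC = 21·4 − 527 = -¥443, a loss, but smaller than the ¥475 fixed cost the firm would lose by shutting down.

Produce at Q = 4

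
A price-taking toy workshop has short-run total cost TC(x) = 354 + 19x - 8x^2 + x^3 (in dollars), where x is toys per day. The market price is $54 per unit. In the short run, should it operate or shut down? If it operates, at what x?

Produce at x = 7

From TC, MC = TC'(x) = 19 - 16x + 3x^2 and AVC = VC/x = 19 - 8x + x^2.
The AVC parabola has its vertex at x = 8/2 = 4, where AVC = 19 - 8·4 + 4^2 = $3.
P = $54 exceeds min AVC = $3, so the firm stays open.
Solving P = MC: -35 - 16x + 3x^2 = 0 ⇒ x = -5/3 or 7. On the upward-sloping branch, x* = 7.
Check: AVC at x = 7 is $12 ≤ P, so revenue covers variable cost.
Profit = P·x − TC = 54·7 − 438 = -$60, a loss, but smaller than the $354 fixed cost the firm would lose by shutting down.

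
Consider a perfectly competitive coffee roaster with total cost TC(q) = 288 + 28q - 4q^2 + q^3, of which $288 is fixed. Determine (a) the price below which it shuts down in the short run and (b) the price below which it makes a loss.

AVC = 28 - 4q + q^2; minimized at q = 2, giving min AVC = $24. That is the shutdown price.
ATC = 288/q + 28 - 4q + q^2. Setting dATC/dq = −288/q^2 − 4 + 2q = 0 gives q = 6 (since 2·6^3 − 4·6^2 = 288).
min ATC = 288/6 + 28 − 4·6 + 6^2 = $88. That is the break-even price.
For $24 ≤ P < $88 the firm produces at a loss; below $24 it shuts down.

Shutdown price = $24; break-even price = $88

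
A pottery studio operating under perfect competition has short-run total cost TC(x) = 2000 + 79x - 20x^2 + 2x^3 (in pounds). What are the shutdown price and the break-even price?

AVC = 79 - 20x + 2x^2; minimized at x = 5, giving min AVC = £29. That is the shutdown price.
ATC = 2000/x + 79 - 20x + 2x^2. Setting dATC/dx = −2000/x^2 − 20 + 4x = 0 gives x = 10 (since 4·10^3 − 20·10^2 = 2000).
min ATC = 2000/10 + 79 − 20·10 + 2·10^2 = £279. That is the break-even price.
For £29 ≤ P < £279 the firm produces at a loss; below £29 it shuts down.

Shutdown price = £29; break-even price = £279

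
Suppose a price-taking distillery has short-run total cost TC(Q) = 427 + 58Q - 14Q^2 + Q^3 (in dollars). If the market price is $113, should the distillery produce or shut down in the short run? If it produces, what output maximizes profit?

Produce at Q = 11

Strip out fixed cost: VC = 58Q - 14Q^2 + Q^3. Then AVC = 58 - 14Q + Q^2 and MC = 58 - 28Q + 3Q^2.
AVC hits its minimum where MC = AVC, at Q = 7, giving min AVC = 58 - 14·7 + 7^2 = $9.
P = $113 exceeds min AVC = $9, so the firm stays open.
P = MC gives -55 - 28Q + 3Q^2 = 0, with roots -5/3 and 11. Take the larger (rising MC): Q* = 11.
Check: AVC at Q = 11 is $25 ≤ P, so revenue covers variable cost.
Profit = P·Q − TC = 113·11 − 702 = $541.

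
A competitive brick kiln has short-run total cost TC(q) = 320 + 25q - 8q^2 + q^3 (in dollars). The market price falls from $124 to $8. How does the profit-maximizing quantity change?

Output falls from 9 to 0 (the firm shuts down)

MC = 25 - 16q + 3q^2; the shutdown threshold is min AVC = $9 (at q = 4).
With P = $124 above the shutdown price, P = MC gives q = 9.
At P = $8 < min AVC = $9, price no longer covers variable cost at any output, so the firm shuts down: q = 0.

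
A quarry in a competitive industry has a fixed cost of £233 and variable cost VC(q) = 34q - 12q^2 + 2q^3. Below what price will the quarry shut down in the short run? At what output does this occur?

The firm shuts down when price falls below the minimum of average variable cost. AVC = VC/q = 34 - 12q + 2q^2.
At the minimum of AVC, MC = AVC. MC = 34 - 24q + 6q^2; setting MC = AVC gives 4q^2 - 12q = 0, so q = 3. min AVC = 16.
So the shutdown price is £16.

£16 per unit, at q = 3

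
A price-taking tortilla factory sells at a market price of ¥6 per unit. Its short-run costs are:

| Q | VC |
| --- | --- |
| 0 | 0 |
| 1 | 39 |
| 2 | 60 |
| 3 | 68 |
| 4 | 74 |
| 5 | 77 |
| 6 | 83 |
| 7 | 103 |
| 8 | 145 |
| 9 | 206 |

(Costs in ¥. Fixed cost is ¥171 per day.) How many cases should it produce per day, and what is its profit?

Compute π = P·Q − TC at each output: Q=0: -171; Q=1: -204; Q=2: -219; Q=3: -221; Q=4: -221; Q=5: -218; Q=6: -218; Q=7: -232; Q=8: -268; Q=9: -323.
Profit is highest at Q = 0. Equivalently, the lowest AVC in the table is 83/6 ≈ ¥13.83 at Q = 6, and P = ¥6 falls below it — price never covers variable cost, so the firm shuts down and loses only its fixed cost.

Q = 0 (shut down); profit = -¥171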